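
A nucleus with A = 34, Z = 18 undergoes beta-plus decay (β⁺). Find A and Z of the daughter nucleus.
Daughter: A = 34, Z = 17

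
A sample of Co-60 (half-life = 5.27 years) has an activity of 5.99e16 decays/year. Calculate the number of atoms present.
N = A/λ = 4.554e17 atoms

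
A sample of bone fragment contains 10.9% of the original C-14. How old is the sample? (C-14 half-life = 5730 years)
Age = t½ × log₂(1/ratio) = 18320 years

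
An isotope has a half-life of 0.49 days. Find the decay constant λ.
λ = ln(2)/t½ = 1.415 day⁻¹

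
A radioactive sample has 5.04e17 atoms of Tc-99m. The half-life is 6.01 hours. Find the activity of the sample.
A = λN = 5.813e16 decays/hour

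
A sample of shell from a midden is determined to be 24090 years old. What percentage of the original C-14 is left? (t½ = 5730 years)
N/N₀ = (1/2)^(t/t½) = 0.05425 = 5.43%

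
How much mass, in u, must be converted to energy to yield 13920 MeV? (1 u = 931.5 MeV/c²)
m = E/c² = 14.94 u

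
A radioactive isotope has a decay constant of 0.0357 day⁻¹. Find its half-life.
t½ = ln(2)/λ = 19.42 days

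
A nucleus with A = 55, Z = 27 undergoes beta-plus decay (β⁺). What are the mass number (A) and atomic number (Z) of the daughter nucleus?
Daughter: A = 55, Z = 26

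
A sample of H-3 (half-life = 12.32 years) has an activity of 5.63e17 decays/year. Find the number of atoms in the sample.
N = A/λ = 1.001e19 atoms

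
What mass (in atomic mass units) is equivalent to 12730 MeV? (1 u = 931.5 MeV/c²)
m = E/c² = 13.67 u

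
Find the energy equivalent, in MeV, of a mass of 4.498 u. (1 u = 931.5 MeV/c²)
E = mc² = 4190 MeV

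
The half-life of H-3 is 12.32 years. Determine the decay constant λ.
λ = ln(2)/t½ = 0.05626 year⁻¹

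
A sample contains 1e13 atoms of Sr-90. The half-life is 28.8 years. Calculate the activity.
A = λN = 2.407e11 decays/year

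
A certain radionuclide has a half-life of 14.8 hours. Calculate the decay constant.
λ = ln(2)/t½ = 0.04683 hour⁻¹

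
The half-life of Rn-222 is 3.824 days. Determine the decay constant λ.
λ = ln(2)/t½ = 0.1813 day⁻¹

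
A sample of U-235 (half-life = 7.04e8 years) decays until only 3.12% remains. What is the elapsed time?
t = t½ × log₂(N₀/N) = 3.522e9 years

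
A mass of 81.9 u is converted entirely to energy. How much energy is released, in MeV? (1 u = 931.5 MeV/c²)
E = mc² = 76290 MeV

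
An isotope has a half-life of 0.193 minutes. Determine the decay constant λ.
λ = ln(2)/t½ = 3.591 minute⁻¹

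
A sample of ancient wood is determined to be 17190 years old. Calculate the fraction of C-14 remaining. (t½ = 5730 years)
N/N₀ = (1/2)^(t/t½) = 0.125 = 12.5%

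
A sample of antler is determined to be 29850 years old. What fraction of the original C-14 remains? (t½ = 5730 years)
N/N₀ = (1/2)^(t/t½) = 0.02703 = 2.7%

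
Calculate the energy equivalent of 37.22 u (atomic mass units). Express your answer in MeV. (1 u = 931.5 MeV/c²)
E = mc² = 34670 MeV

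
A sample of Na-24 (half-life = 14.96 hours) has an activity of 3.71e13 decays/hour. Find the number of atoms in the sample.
N = A/λ = 8.007e14 atoms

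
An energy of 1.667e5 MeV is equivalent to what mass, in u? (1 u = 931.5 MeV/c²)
m = E/c² = 179 u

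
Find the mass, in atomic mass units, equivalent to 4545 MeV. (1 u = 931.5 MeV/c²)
m = E/c² = 4.879 u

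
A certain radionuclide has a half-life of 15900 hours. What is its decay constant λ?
λ = ln(2)/t½ = 4.359e-5 hour⁻¹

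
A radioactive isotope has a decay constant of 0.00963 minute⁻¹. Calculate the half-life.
t½ = ln(2)/λ = 71.98 minutes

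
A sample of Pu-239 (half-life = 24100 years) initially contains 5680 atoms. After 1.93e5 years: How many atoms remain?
N = N₀(1/2)^(t/t½) = 22.06 atoms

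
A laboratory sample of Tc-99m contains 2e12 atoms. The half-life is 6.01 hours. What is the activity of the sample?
A = λN = 2.307e11 decays/hour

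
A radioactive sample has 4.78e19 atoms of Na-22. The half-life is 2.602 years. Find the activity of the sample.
A = λN = 1.273e19 decays/year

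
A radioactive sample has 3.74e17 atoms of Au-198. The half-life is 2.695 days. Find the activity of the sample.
A = λN = 9.619e16 decays/day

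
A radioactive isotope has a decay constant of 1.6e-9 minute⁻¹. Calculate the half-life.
t½ = ln(2)/λ = 4.332e8 minutes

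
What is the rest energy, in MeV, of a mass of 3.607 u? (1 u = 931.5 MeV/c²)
E = mc² = 3360 MeV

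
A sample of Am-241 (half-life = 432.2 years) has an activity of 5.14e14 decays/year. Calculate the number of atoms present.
N = A/λ = 3.205e17 atoms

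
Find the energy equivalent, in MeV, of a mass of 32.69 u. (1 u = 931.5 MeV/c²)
E = mc² = 30450 MeV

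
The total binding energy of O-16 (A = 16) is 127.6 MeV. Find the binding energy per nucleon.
B.E./A = 127.6/16 = 7.975 MeV/nucleon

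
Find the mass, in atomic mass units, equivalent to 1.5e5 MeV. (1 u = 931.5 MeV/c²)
m = E/c² = 161 u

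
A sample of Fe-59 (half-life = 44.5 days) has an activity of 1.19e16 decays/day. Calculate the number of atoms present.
N = A/λ = 7.64e17 atoms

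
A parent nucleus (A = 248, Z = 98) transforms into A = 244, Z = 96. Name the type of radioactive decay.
ΔA = -4, ΔZ = -2 ⇒ alpha decay (α)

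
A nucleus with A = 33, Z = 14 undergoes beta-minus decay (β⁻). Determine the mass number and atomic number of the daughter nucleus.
Daughter: A = 33, Z = 15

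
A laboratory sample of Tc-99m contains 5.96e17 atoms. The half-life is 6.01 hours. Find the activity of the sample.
A = λN = 6.874e16 decays/hour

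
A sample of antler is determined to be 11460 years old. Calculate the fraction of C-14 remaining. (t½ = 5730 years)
N/N₀ = (1/2)^(t/t½) = 0.25 = 25%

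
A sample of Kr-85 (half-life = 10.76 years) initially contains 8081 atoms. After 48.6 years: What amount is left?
N = N₀(1/2)^(t/t½) = 353 atoms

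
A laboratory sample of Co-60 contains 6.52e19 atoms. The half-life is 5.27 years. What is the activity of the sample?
A = λN = 8.576e18 decays/year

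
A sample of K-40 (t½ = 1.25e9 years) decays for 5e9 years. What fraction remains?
N/N₀ = (1/2)^(t/t½) = 0.0625 = 6.25%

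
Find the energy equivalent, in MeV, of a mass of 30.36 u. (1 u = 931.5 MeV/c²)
E = mc² = 28280 MeV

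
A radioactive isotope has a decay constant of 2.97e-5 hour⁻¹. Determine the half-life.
t½ = ln(2)/λ = 23340 hours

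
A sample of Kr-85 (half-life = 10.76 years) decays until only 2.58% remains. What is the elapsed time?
t = t½ × log₂(N₀/N) = 56.77 years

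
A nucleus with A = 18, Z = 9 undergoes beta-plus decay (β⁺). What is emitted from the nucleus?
β⁺: positron (e⁺) + neutrino (νₑ)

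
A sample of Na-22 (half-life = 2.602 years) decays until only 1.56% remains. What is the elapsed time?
t = t½ × log₂(N₀/N) = 15.62 years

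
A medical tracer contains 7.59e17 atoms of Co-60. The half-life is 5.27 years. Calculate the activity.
A = λN = 9.983e16 decays/year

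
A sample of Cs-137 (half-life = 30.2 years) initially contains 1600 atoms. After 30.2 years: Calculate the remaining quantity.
N = N₀(1/2)^(t/t½) = 800 atoms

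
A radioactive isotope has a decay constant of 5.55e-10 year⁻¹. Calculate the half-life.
t½ = ln(2)/λ = 1.249e9 years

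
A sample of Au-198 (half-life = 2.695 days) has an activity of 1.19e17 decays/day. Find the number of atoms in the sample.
N = A/λ = 4.627e17 atoms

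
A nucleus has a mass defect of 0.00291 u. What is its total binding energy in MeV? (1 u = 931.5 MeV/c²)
B.E. = Δm × 931.5 = 2.711 MeV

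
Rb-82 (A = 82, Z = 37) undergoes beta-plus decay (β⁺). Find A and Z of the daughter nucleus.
Daughter: A = 82, Z = 36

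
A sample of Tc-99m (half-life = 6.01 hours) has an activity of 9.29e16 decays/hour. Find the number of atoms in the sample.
N = A/λ = 8.055e17 atoms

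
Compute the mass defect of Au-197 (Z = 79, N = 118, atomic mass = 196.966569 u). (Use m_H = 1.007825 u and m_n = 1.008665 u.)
Δm = Z·m_H + N·m_n − M = 1.674 u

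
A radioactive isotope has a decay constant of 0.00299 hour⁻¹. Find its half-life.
t½ = ln(2)/λ = 231.8 hours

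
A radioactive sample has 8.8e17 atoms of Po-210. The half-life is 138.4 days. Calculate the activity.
A = λN = 4.407e15 decays/day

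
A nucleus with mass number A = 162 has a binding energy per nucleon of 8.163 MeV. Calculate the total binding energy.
B.E. = 8.163 × 162 = 1322 MeV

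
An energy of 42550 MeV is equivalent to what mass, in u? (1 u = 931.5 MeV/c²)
m = E/c² = 45.68 u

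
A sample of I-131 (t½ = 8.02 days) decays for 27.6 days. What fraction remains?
N/N₀ = (1/2)^(t/t½) = 0.09205 = 9.21%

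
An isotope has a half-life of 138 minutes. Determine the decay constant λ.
λ = ln(2)/t½ = 0.005023 minute⁻¹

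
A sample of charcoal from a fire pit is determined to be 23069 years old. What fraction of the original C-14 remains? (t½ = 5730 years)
N/N₀ = (1/2)^(t/t½) = 0.06138 = 6.14%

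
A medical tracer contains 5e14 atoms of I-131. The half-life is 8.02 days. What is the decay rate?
A = λN = 4.321e13 decays/day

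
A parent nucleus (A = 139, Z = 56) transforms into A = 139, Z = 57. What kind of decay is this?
ΔA = 0, ΔZ = +1 ⇒ beta-minus decay (β⁻)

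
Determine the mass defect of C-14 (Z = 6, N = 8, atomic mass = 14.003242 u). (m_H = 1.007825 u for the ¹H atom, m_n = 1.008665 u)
Δm = Z·m_H + N·m_n − M = 0.113 u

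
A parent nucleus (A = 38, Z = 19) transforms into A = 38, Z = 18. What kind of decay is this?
ΔA = 0, ΔZ = -1 ⇒ beta-plus decay (β⁺) or electron capture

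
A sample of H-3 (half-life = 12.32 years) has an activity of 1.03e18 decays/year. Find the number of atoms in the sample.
N = A/λ = 1.831e19 atoms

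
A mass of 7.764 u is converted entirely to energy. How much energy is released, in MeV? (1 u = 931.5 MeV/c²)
E = mc² = 7232 MeV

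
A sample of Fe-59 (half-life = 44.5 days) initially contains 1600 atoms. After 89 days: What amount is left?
N = N₀(1/2)^(t/t½) = 400 atoms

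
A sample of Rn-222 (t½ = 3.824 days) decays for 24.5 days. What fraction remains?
N/N₀ = (1/2)^(t/t½) = 0.01179 = 1.18%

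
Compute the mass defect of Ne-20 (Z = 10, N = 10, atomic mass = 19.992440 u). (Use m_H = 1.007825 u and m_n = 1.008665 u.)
Δm = Z·m_H + N·m_n − M = 0.1725 u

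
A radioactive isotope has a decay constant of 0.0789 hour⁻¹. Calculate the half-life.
t½ = ln(2)/λ = 8.785 hours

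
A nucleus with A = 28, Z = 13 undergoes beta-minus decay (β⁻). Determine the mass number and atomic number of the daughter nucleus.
Daughter: A = 28, Z = 14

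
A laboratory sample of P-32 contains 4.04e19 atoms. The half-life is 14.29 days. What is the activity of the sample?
A = λN = 1.96e18 decays/day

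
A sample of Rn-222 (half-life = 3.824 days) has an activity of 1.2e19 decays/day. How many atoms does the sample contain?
N = A/λ = 6.62e19 atoms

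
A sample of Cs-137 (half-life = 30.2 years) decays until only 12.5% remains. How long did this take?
t = t½ × log₂(N₀/N) = 90.6 years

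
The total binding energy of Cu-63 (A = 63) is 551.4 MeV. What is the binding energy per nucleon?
B.E./A = 551.4/63 = 8.752 MeV/nucleon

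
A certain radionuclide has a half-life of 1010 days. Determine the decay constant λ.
λ = ln(2)/t½ = 6.863e-4 day⁻¹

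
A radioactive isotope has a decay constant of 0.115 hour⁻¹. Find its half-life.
t½ = ln(2)/λ = 6.027 hours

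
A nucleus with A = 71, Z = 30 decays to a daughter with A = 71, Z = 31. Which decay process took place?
ΔA = 0, ΔZ = +1 ⇒ beta-minus decay (β⁻)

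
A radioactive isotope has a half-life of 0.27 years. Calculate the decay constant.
λ = ln(2)/t½ = 2.567 year⁻¹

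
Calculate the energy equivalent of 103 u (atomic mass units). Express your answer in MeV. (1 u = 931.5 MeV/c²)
E = mc² = 95940 MeV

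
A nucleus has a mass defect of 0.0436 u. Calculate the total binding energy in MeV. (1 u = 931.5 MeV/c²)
B.E. = Δm × 931.5 = 40.61 MeV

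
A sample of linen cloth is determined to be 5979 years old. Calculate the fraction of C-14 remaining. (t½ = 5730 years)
N/N₀ = (1/2)^(t/t½) = 0.4852 = 48.5%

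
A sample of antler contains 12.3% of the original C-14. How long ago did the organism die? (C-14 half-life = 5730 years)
Age = t½ × log₂(1/ratio) = 17320 years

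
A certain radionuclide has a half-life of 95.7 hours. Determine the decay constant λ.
λ = ln(2)/t½ = 0.007243 hour⁻¹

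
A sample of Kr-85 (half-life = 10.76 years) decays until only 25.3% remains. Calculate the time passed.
t = t½ × log₂(N₀/N) = 21.33 years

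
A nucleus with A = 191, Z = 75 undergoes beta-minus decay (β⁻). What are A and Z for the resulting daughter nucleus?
Daughter: A = 191, Z = 76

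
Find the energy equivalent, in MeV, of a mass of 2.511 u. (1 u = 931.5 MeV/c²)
E = mc² = 2339 MeV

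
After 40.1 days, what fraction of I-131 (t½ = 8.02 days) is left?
N/N₀ = (1/2)^(t/t½) = 0.03125 = 3.12%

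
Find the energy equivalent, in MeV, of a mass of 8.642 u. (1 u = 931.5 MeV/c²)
E = mc² = 8050 MeV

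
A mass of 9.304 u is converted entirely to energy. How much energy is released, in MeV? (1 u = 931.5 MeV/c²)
E = mc² = 8667 MeV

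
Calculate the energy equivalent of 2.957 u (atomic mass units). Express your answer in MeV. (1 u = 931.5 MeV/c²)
E = mc² = 2754 MeV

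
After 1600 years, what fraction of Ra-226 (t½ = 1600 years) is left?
N/N₀ = (1/2)^(t/t½) = 0.5 = 50%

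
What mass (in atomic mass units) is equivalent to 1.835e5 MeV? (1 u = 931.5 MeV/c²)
m = E/c² = 197 u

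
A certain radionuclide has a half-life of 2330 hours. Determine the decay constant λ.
λ = ln(2)/t½ = 2.975e-4 hour⁻¹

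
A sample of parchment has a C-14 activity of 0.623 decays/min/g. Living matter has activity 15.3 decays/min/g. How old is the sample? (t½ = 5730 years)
Age = t½ × log₂(A₀/A) = 26460 years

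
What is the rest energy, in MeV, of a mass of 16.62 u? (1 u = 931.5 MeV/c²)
E = mc² = 15480 MeV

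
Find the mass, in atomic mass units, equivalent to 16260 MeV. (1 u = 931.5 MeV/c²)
m = E/c² = 17.46 u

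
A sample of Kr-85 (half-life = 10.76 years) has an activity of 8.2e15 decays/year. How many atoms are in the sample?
N = A/λ = 1.273e17 atoms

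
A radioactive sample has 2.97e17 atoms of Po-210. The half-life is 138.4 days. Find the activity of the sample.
A = λN = 1.487e15 decays/day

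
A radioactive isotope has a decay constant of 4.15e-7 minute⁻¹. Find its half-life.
t½ = ln(2)/λ = 1.67e6 minutes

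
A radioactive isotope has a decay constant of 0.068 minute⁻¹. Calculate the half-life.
t½ = ln(2)/λ = 10.19 minutes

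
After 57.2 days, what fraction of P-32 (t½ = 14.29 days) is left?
N/N₀ = (1/2)^(t/t½) = 0.06238 = 6.24%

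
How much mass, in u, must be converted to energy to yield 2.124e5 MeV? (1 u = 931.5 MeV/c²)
m = E/c² = 228 u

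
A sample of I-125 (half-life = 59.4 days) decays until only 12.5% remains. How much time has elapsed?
t = t½ × log₂(N₀/N) = 178.2 days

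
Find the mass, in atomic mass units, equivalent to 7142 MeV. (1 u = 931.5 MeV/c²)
m = E/c² = 7.667 u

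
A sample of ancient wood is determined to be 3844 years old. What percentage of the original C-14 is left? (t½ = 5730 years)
N/N₀ = (1/2)^(t/t½) = 0.6281 = 62.8%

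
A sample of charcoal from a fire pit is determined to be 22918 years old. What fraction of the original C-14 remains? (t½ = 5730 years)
N/N₀ = (1/2)^(t/t½) = 0.06252 = 6.25%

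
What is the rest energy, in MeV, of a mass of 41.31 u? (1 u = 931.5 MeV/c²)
E = mc² = 38480 MeV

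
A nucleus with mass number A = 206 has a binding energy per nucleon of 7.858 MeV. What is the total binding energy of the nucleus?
B.E. = 7.858 × 206 = 1619 MeV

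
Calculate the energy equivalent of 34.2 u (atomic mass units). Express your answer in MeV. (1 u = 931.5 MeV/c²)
E = mc² = 31860 MeV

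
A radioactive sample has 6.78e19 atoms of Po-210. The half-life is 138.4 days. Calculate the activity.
A = λN = 3.396e17 decays/day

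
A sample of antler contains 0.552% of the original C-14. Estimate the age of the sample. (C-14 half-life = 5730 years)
Age = t½ × log₂(1/ratio) = 42980 years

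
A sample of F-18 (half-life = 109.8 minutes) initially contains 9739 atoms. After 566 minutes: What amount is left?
N = N₀(1/2)^(t/t½) = 273.4 atoms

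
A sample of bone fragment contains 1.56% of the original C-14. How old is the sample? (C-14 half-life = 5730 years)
Age = t½ × log₂(1/ratio) = 34390 years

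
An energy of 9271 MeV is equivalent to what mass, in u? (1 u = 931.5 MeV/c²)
m = E/c² = 9.953 u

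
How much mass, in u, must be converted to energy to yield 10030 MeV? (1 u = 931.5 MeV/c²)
m = E/c² = 10.77 u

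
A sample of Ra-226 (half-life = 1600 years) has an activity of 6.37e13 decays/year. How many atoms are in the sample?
N = A/λ = 1.47e17 atoms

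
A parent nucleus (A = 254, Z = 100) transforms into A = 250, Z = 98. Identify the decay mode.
ΔA = -4, ΔZ = -2 ⇒ alpha decay (α)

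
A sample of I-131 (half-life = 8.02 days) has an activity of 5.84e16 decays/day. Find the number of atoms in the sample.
N = A/λ = 6.757e17 atoms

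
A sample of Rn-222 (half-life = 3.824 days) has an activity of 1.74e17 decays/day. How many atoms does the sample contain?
N = A/λ = 9.599e17 atoms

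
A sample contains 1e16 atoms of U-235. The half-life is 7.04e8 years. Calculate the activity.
A = λN = 9.846e6 decays/year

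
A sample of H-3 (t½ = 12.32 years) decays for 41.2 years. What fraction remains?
N/N₀ = (1/2)^(t/t½) = 0.09847 = 9.85%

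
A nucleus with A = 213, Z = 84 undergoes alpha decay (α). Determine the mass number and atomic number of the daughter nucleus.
Daughter: A = 209, Z = 82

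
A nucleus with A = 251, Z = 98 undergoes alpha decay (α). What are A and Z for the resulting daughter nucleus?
Daughter: A = 247, Z = 96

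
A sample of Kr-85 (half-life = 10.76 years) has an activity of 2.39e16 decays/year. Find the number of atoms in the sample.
N = A/λ = 3.71e17 atoms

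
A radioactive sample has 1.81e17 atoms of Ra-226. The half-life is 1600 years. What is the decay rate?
A = λN = 7.841e13 decays/year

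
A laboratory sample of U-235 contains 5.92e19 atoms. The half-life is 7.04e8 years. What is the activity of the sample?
A = λN = 5.829e10 decays/year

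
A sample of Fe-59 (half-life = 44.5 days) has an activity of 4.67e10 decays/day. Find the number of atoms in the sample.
N = A/λ = 2.998e12 atoms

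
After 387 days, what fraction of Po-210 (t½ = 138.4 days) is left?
N/N₀ = (1/2)^(t/t½) = 0.144 = 14.4%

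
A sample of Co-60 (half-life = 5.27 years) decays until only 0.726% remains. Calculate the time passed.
t = t½ × log₂(N₀/N) = 37.45 years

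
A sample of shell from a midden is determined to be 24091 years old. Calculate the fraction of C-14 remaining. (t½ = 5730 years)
N/N₀ = (1/2)^(t/t½) = 0.05425 = 5.42%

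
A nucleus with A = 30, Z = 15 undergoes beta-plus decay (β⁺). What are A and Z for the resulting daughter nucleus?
Daughter: A = 30, Z = 14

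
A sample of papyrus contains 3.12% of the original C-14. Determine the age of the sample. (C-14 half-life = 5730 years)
Age = t½ × log₂(1/ratio) = 28660 years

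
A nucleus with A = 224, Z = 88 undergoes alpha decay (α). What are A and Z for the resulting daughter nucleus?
Daughter: A = 220, Z = 86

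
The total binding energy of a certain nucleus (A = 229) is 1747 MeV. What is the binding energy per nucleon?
B.E./A = 1747/229 = 7.629 MeV/nucleon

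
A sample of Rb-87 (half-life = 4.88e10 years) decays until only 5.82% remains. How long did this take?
t = t½ × log₂(N₀/N) = 2.002e11 years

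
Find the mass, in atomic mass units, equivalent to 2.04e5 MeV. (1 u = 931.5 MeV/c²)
m = E/c² = 219 u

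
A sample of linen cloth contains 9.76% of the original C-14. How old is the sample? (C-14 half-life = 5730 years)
Age = t½ × log₂(1/ratio) = 19240 years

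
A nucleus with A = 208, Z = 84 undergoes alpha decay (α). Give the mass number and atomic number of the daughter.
Daughter: A = 204, Z = 82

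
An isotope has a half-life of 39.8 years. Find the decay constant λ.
λ = ln(2)/t½ = 0.01742 year⁻¹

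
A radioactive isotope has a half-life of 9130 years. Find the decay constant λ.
λ = ln(2)/t½ = 7.592e-5 year⁻¹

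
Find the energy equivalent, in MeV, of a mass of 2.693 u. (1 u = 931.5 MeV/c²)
E = mc² = 2509 MeV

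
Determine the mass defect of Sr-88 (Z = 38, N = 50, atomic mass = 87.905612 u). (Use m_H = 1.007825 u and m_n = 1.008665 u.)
Δm = Z·m_H + N·m_n − M = 0.825 u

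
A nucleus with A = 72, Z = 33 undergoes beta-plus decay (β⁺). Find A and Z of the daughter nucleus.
Daughter: A = 72, Z = 32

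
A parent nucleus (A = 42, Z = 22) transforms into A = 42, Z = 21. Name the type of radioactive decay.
ΔA = 0, ΔZ = -1 ⇒ beta-plus decay (β⁺) or electron capture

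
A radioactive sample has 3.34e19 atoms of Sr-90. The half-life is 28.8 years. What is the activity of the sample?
A = λN = 8.039e17 decays/year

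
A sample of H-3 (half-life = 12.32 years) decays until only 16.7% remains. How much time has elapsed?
t = t½ × log₂(N₀/N) = 31.81 years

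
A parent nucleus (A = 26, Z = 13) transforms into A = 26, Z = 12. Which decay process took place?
ΔA = 0, ΔZ = -1 ⇒ beta-plus decay (β⁺) or electron capture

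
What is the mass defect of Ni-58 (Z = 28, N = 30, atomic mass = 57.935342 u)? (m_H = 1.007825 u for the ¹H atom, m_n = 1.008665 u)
Δm = Z·m_H + N·m_n − M = 0.5437 u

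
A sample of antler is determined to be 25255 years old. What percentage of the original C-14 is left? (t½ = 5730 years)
N/N₀ = (1/2)^(t/t½) = 0.04712 = 4.71%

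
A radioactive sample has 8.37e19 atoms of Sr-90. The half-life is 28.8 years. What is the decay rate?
A = λN = 2.014e18 decays/year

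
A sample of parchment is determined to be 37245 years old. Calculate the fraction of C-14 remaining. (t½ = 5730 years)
N/N₀ = (1/2)^(t/t½) = 0.01105 = 1.1%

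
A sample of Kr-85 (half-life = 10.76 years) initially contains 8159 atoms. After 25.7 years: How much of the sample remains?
N = N₀(1/2)^(t/t½) = 1558 atoms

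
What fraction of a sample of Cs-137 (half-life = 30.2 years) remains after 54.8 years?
N/N₀ = (1/2)^(t/t½) = 0.2843 = 28.4%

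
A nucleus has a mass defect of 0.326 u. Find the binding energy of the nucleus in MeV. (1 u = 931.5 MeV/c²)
B.E. = Δm × 931.5 = 303.7 MeV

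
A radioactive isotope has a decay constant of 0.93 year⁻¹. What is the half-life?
t½ = ln(2)/λ = 0.7453 years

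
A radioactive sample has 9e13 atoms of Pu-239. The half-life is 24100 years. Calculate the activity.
A = λN = 2.589e9 decays/year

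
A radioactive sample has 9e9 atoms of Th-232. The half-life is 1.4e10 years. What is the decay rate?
A = λN = 0.4456 decays/year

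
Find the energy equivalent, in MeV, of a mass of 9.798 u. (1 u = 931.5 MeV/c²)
E = mc² = 9127 MeV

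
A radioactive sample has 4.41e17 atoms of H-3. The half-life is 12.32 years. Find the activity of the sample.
A = λN = 2.481e16 decays/year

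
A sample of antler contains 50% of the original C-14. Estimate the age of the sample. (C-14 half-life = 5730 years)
Age = t½ × log₂(1/ratio) = 5730 years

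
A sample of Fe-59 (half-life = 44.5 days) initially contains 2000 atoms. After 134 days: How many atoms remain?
N = N₀(1/2)^(t/t½) = 248.1 atoms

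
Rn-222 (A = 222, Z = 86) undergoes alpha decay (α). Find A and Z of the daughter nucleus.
Daughter: A = 218, Z = 84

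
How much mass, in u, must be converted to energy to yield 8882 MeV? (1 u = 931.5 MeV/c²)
m = E/c² = 9.535 u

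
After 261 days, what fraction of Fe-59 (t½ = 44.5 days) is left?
N/N₀ = (1/2)^(t/t½) = 0.01716 = 1.72%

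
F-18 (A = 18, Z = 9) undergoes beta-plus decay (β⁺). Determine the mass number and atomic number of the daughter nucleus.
Daughter: A = 18, Z = 8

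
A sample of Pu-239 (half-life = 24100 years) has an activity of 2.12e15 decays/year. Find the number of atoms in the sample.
N = A/λ = 7.371e19 atoms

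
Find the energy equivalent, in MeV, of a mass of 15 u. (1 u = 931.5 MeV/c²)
E = mc² = 13970 MeV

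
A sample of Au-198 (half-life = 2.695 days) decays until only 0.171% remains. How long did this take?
t = t½ × log₂(N₀/N) = 24.77 days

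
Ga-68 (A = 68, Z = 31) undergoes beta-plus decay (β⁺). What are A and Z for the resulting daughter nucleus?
Daughter: A = 68, Z = 30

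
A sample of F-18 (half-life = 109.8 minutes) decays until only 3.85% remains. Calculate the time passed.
t = t½ × log₂(N₀/N) = 515.9 minutes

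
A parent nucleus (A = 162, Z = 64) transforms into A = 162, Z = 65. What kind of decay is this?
ΔA = 0, ΔZ = +1 ⇒ beta-minus decay (β⁻)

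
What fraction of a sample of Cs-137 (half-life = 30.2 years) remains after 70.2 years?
N/N₀ = (1/2)^(t/t½) = 0.1996 = 20%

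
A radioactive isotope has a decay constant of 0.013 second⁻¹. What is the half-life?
t½ = ln(2)/λ = 53.32 seconds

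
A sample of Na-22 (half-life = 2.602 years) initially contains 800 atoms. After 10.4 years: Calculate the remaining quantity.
N = N₀(1/2)^(t/t½) = 50.11 atoms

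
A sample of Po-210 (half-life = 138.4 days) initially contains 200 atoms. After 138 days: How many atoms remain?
N = N₀(1/2)^(t/t½) = 100.2 atoms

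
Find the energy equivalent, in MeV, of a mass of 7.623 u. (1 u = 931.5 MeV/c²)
E = mc² = 7101 MeV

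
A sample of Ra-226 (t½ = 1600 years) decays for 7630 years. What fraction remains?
N/N₀ = (1/2)^(t/t½) = 0.03668 = 3.67%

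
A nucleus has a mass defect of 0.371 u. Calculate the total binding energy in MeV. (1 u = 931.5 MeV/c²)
B.E. = Δm × 931.5 = 345.6 MeV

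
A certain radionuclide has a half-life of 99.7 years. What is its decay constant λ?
λ = ln(2)/t½ = 0.006952 year⁻¹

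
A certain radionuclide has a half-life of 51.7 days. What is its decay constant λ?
λ = ln(2)/t½ = 0.01341 day⁻¹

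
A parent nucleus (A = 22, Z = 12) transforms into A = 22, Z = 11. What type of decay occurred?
ΔA = 0, ΔZ = -1 ⇒ beta-plus decay (β⁺) or electron capture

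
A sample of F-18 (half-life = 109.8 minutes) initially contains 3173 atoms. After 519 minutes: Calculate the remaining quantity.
N = N₀(1/2)^(t/t½) = 119.8 atoms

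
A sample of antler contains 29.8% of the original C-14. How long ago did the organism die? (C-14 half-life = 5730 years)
Age = t½ × log₂(1/ratio) = 10010 years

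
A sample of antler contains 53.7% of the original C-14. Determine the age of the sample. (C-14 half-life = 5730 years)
Age = t½ × log₂(1/ratio) = 5140 years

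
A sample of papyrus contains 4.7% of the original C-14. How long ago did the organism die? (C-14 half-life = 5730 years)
Age = t½ × log₂(1/ratio) = 25280 years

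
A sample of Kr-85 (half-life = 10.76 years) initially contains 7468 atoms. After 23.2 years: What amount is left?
N = N₀(1/2)^(t/t½) = 1675 atoms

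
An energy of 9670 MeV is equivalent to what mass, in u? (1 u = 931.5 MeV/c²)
m = E/c² = 10.38 u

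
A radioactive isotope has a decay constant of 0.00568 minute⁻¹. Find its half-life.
t½ = ln(2)/λ = 122 minutes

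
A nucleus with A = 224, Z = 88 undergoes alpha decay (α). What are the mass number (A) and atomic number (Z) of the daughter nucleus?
Daughter: A = 220, Z = 86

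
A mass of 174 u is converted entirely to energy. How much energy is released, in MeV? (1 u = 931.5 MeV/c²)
E = mc² = 1.621e5 MeV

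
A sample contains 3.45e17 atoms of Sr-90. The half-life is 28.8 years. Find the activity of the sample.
A = λN = 8.303e15 decays/year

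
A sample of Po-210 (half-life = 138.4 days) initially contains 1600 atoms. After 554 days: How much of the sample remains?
N = N₀(1/2)^(t/t½) = 99.8 atoms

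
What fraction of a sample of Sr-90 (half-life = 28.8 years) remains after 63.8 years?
N/N₀ = (1/2)^(t/t½) = 0.2153 = 21.5%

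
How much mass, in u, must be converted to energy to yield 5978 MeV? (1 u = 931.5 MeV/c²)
m = E/c² = 6.418 u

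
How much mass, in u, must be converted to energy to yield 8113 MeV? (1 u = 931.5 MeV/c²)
m = E/c² = 8.71 u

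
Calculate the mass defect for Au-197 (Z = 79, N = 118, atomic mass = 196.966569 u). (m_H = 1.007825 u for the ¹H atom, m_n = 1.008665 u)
Δm = Z·m_H + N·m_n − M = 1.674 u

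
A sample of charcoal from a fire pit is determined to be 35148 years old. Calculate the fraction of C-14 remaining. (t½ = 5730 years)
N/N₀ = (1/2)^(t/t½) = 0.01424 = 1.42%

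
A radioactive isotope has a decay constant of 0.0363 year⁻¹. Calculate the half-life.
t½ = ln(2)/λ = 19.09 years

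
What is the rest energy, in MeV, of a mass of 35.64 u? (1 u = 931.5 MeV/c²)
E = mc² = 33200 MeV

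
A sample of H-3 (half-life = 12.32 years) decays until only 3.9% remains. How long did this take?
t = t½ × log₂(N₀/N) = 57.66 years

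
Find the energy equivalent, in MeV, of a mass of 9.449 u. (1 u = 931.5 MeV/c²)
E = mc² = 8802 MeV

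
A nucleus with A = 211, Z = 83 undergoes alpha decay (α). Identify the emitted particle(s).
α particle = ⁴₂He (2 protons + 2 neutrons)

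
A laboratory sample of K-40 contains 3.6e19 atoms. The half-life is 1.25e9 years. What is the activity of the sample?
A = λN = 1.996e10 decays/year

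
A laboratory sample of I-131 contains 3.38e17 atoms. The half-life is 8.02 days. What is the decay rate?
A = λN = 2.921e16 decays/day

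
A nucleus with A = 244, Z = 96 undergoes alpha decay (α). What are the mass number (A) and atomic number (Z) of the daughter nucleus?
Daughter: A = 240, Z = 94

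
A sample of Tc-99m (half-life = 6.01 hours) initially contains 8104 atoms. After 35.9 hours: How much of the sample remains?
N = N₀(1/2)^(t/t½) = 129 atoms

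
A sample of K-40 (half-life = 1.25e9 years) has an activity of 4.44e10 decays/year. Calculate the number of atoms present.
N = A/λ = 8.007e19 atoms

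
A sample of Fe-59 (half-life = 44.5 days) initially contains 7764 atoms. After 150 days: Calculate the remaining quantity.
N = N₀(1/2)^(t/t½) = 750.5 atoms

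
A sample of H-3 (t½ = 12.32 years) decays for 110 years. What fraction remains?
N/N₀ = (1/2)^(t/t½) = 0.002052 = 0.205%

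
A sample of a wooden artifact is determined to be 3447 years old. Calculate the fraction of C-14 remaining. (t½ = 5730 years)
N/N₀ = (1/2)^(t/t½) = 0.659 = 65.9%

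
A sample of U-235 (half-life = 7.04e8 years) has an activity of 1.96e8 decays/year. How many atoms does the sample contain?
N = A/λ = 1.991e17 atoms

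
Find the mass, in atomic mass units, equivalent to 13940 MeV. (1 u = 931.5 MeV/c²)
m = E/c² = 14.97 u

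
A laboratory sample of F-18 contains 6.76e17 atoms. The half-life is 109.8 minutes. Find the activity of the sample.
A = λN = 4.267e15 decays/minute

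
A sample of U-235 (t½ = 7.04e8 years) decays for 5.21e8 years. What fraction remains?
N/N₀ = (1/2)^(t/t½) = 0.5987 = 59.9%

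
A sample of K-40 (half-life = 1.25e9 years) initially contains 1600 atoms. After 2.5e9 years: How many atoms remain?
N = N₀(1/2)^(t/t½) = 400 atoms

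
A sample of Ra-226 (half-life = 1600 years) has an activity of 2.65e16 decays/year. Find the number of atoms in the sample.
N = A/λ = 6.117e19 atoms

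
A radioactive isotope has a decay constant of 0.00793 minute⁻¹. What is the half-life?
t½ = ln(2)/λ = 87.41 minutes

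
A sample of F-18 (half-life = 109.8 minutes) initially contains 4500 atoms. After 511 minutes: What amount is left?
N = N₀(1/2)^(t/t½) = 178.7 atoms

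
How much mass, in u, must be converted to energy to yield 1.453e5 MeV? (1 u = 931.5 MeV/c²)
m = E/c² = 156 u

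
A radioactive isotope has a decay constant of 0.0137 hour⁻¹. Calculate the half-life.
t½ = ln(2)/λ = 50.59 hours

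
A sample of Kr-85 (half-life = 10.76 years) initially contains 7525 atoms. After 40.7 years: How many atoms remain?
N = N₀(1/2)^(t/t½) = 546.8 atoms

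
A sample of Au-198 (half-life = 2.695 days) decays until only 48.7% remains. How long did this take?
t = t½ × log₂(N₀/N) = 2.797 days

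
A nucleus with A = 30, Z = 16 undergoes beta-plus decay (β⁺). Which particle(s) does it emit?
β⁺: positron (e⁺) + neutrino (νₑ)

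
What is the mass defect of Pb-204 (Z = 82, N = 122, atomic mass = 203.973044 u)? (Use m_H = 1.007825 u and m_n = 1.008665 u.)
Δm = Z·m_H + N·m_n − M = 1.726 u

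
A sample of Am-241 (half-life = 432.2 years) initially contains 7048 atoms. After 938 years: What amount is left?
N = N₀(1/2)^(t/t½) = 1566 atoms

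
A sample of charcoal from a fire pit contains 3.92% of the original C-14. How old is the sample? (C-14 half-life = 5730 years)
Age = t½ × log₂(1/ratio) = 26780 years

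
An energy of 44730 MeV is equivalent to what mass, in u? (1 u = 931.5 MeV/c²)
m = E/c² = 48.02 u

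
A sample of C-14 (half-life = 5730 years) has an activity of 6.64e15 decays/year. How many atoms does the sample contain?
N = A/λ = 5.489e19 atoms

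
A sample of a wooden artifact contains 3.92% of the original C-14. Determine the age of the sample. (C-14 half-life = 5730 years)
Age = t½ × log₂(1/ratio) = 26780 years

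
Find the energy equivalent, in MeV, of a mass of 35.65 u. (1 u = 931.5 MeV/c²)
E = mc² = 33210 MeV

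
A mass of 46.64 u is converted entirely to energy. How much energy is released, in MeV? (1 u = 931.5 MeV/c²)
E = mc² = 43450 MeV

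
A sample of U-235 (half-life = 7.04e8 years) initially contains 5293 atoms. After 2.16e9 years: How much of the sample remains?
N = N₀(1/2)^(t/t½) = 631.1 atoms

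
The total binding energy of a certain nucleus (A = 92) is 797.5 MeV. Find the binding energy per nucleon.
B.E./A = 797.5/92 = 8.668 MeV/nucleon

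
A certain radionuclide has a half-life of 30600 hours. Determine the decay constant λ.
λ = ln(2)/t½ = 2.265e-5 hour⁻¹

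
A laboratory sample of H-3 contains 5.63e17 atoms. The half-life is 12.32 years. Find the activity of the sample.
A = λN = 3.168e16 decays/year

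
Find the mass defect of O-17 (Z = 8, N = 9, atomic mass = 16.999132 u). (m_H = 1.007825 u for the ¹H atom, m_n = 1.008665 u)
Δm = Z·m_H + N·m_n − M = 0.1415 u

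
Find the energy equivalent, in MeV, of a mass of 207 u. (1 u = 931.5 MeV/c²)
E = mc² = 1.928e5 MeV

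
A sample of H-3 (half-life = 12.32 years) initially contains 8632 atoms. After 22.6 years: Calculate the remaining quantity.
N = N₀(1/2)^(t/t½) = 2420 atoms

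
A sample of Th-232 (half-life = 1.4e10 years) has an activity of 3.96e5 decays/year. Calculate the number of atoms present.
N = A/λ = 7.998e15 atoms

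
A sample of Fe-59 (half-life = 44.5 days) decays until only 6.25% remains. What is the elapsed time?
t = t½ × log₂(N₀/N) = 178 days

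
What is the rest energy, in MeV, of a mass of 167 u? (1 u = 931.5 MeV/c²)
E = mc² = 1.556e5 MeV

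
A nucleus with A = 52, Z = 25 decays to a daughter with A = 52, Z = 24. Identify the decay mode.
ΔA = 0, ΔZ = -1 ⇒ beta-plus decay (β⁺) or electron capture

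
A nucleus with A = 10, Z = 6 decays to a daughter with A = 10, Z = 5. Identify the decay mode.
ΔA = 0, ΔZ = -1 ⇒ beta-plus decay (β⁺) or electron capture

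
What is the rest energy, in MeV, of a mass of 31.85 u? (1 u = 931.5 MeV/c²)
E = mc² = 29670 MeV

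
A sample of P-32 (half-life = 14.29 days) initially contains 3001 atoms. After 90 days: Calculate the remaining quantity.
N = N₀(1/2)^(t/t½) = 38.14 atoms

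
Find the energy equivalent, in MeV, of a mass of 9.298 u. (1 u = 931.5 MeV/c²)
E = mc² = 8661 MeV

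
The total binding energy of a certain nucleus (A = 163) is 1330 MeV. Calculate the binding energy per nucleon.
B.E./A = 1330/163 = 8.16 MeV/nucleon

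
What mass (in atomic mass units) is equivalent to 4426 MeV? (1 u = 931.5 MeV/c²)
m = E/c² = 4.751 u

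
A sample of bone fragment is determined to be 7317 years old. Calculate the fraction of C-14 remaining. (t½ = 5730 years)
N/N₀ = (1/2)^(t/t½) = 0.4127 = 41.3%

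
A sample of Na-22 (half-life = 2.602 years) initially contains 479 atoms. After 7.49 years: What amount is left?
N = N₀(1/2)^(t/t½) = 65.13 atoms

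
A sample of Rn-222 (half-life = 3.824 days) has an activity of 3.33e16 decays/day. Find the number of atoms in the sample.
N = A/λ = 1.837e17 atoms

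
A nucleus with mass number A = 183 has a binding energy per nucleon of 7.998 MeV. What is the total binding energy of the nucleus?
B.E. = 7.998 × 183 = 1464 MeV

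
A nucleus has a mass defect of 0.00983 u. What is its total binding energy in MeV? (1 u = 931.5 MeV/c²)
B.E. = Δm × 931.5 = 9.157 MeV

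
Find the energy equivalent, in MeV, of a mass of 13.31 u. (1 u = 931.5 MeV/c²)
E = mc² = 12400 MeV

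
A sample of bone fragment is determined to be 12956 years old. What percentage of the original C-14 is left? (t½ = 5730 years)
N/N₀ = (1/2)^(t/t½) = 0.2086 = 20.9%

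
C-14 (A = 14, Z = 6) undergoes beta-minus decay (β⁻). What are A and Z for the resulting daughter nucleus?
Daughter: A = 14, Z = 7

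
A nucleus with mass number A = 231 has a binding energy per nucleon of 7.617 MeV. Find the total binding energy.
B.E. = 7.617 × 231 = 1760 MeV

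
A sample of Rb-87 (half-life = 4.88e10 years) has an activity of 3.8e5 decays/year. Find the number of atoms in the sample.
N = A/λ = 2.675e16 atoms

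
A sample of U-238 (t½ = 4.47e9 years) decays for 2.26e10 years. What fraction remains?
N/N₀ = (1/2)^(t/t½) = 0.03006 = 3.01%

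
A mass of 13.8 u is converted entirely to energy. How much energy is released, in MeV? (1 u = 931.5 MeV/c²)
E = mc² = 12850 MeV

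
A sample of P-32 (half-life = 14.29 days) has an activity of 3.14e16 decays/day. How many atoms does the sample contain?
N = A/λ = 6.473e17 atoms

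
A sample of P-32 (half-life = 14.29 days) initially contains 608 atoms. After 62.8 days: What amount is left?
N = N₀(1/2)^(t/t½) = 28.9 atoms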